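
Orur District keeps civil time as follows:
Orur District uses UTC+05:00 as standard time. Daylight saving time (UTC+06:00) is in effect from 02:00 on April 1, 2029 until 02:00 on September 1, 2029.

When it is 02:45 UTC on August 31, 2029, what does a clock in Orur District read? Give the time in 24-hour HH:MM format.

At the standard offset (UTC+05:00), 02:45 UTC + 5h = 07:45 Orur District standard time.
The standard-time date in Orur District, August 31, 2029, falls between 1 April and 1 September, so daylight saving is in effect and Orur District is at UTC+06:00.
02:45 UTC + 6h = 08:45 local.

08:45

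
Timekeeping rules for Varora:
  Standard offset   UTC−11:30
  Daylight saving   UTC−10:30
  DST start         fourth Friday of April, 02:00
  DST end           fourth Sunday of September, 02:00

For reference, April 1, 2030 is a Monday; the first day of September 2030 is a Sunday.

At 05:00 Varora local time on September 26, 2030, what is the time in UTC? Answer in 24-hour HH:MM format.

1 April 2030 is a Monday, so the first Friday is April 5 and the fourth is April 26.
1 September 2030 is a Sunday, so the first Sunday is September 1 and the fourth is September 22.
September 26, 2030 is outside the daylight-saving period (26 April – 22 September), so Varora is on standard time, UTC−11:30.
05:00 local + 11h30m = 16:30 UTC.

16:30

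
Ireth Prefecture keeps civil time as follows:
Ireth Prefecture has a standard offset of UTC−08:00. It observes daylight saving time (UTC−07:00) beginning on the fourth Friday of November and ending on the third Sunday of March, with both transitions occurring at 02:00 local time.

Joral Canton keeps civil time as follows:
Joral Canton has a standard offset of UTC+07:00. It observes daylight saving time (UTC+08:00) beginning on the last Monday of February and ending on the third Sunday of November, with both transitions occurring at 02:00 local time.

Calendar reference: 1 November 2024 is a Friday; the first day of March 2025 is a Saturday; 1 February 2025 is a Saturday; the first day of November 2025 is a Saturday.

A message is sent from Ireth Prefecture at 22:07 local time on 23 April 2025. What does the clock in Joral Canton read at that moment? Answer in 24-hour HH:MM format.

1 November 2024 is a Friday, so the first Friday is November 1 and the fourth is November 22.
1 March 2025 is a Saturday, so the first Sunday is March 2 and the third is March 16.
23 April 2025 is outside the daylight-saving period (22 November 2024 – 16 March 2025), so Ireth Prefecture is on standard time, UTC−08:00.
22:07 Ireth Prefecture + 8h = 06:07 UTC (rolling into the next day, 24 April 2025).
1 February 2025 is a Saturday, so Mondays fall on 3, 10, 17, 24; the last is February 24.
1 November 2025 is a Saturday, so the first Sunday is November 2 and the third is November 16.
At the standard offset (UTC+07:00), 06:07 UTC + 7h = 13:07 Joral Canton standard time.
The standard-time date in Joral Canton, 24 April 2025, lies within the daylight-saving period (24 February – 16 November), so Joral Canton is on daylight time, UTC+08:00.
06:07 UTC + 8h = 14:07 Joral Canton.

14:07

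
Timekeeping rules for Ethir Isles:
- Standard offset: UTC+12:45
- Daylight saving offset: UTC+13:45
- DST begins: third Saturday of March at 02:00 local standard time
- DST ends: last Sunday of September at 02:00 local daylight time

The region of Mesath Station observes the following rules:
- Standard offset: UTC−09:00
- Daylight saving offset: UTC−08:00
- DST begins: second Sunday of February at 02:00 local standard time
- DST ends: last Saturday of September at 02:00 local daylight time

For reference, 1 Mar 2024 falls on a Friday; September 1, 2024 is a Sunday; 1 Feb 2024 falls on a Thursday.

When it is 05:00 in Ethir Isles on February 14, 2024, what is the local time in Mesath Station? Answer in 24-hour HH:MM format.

1 March 2024 is a Friday, so the first Saturday is March 2 and the third is March 16.
1 September 2024 is a Sunday, so Sundays fall on 1, 8, 15, 22, 29; the last is September 29.
February 14, 2024 does not fall between 16 March and 29 September, so daylight saving is not in effect and Ethir Isles is at UTC+12:45.
05:00 Ethir Isles − 12h45m = 16:15 UTC (rolling into the previous day, 13 February 2024).
1 February 2024 is a Thursday, so the first Sunday is February 4 and the second is February 11.
1 September 2024 is a Sunday, so Saturdays fall on 7, 14, 21, 28; the last is September 28.
At the standard offset (UTC−09:00), 16:15 UTC − 9h = 07:15 Mesath Station standard time.
Daylight saving runs 11 February – 28 September; the standard-time date in Mesath Station, February 13, 2024, is inside that window, so Mesath Station is at UTC−08:00.
16:15 UTC − 8h = 08:15 Mesath Station.

08:15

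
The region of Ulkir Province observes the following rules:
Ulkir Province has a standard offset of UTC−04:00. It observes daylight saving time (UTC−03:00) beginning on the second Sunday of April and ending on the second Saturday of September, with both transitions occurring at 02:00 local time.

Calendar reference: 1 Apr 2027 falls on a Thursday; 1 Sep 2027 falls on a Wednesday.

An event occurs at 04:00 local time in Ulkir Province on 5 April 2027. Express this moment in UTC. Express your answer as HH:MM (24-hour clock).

1 April 2027 is a Thursday, so the first Sunday is April 4 and the second is April 11.
1 September 2027 is a Wednesday, so the first Saturday is September 4 and the second is September 11.
5 April 2027 does not fall between 11 April and 11 September, so daylight saving is not in effect and Ulkir Province is at UTC−04:00.
04:00 local + 4h = 08:00 UTC.

08:00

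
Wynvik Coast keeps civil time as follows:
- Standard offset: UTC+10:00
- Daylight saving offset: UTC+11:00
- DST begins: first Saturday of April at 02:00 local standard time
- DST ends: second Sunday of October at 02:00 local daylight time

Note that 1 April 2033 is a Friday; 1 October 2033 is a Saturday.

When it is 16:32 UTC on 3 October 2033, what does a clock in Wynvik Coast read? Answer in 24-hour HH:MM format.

1 April 2033 is a Friday, so the first Saturday is April 2.
1 October 2033 is a Saturday, so the first Sunday is October 2 and the second is October 9.
At the standard offset (UTC+10:00), 16:32 UTC + 10h = 02:32 Wynvik Coast standard time (rolling into the next day, 4 October 2033).
The standard-time date in Wynvik Coast, 4 October 2033, falls between 2 April and 9 October, so daylight saving is in effect and Wynvik Coast is at UTC+11:00.
16:32 UTC + 11h = 03:32 local (rolling into the next day, 4 October 2033).

03:32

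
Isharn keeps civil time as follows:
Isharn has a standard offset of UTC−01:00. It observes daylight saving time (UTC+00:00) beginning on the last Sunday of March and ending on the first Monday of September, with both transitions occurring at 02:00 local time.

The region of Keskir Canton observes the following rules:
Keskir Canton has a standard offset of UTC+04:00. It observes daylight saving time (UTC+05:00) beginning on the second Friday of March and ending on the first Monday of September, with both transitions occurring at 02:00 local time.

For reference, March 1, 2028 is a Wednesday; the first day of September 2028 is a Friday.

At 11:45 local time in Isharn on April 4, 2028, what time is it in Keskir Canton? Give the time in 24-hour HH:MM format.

16:45

1 March 2028 is a Wednesday, so Sundays fall on 5, 12, 19, 26; the last is March 26.
1 September 2028 is a Friday, so the first Monday is September 4.
April 4, 2028 lies within the daylight-saving period (26 March – 4 September), so Isharn is on daylight time, UTC+00:00.
11:45 Isharn − 0h = 11:45 UTC.
1 March 2028 is a Wednesday, so the first Friday is March 3 and the second is March 10.
1 September 2028 is a Friday, so the first Monday is September 4.
At the standard offset (UTC+04:00), 11:45 UTC + 4h = 15:45 Keskir Canton standard time.
The standard-time date in Keskir Canton, April 4, 2028, lies within the daylight-saving period (10 March – 4 September), so Keskir Canton is on daylight time, UTC+05:00.
11:45 UTC + 5h = 16:45 Keskir Canton.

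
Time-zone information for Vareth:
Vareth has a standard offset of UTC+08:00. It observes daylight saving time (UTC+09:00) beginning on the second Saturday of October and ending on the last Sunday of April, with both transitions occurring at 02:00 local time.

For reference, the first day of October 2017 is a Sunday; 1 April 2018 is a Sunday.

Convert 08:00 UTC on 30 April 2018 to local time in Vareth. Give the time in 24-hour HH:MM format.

16:00

1 October 2017 is a Sunday, so the first Saturday is October 7 and the second is October 14.
1 April 2018 is a Sunday, so Sundays fall on 1, 8, 15, 22, 29; the last is April 29.
At the standard offset (UTC+08:00), 08:00 UTC + 8h = 16:00 Vareth standard time.
The standard-time date in Vareth, 30 April 2018, is outside the daylight-saving period (14 October 2017 – 29 April 2018), so Vareth is on standard time, UTC+08:00.
08:00 UTC + 8h = 16:00 local.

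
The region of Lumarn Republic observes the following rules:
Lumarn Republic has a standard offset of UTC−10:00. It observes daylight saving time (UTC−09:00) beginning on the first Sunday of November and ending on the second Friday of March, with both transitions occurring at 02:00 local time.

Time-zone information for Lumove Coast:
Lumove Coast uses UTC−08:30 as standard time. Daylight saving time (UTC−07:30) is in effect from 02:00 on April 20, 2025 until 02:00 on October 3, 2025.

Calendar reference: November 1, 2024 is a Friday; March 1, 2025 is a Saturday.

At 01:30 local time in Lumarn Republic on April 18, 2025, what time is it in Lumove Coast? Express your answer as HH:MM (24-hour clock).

1 November 2024 is a Friday, so the first Sunday is November 3.
1 March 2025 is a Saturday, so the first Friday is March 7 and the second is March 14.
April 18, 2025 does not fall between 3 November 2024 and 14 March 2025, so daylight saving is not in effect and Lumarn Republic is at UTC−10:00.
01:30 Lumarn Republic + 10h = 11:30 UTC.
At the standard offset (UTC−08:30), 11:30 UTC − 8h30m = 03:00 Lumove Coast standard time.
The standard-time date in Lumove Coast, April 18, 2025, does not fall between 20 April and 3 October, so daylight saving is not in effect and Lumove Coast is at UTC−08:30.
11:30 UTC − 8h30m = 03:00 Lumove Coast.

03:00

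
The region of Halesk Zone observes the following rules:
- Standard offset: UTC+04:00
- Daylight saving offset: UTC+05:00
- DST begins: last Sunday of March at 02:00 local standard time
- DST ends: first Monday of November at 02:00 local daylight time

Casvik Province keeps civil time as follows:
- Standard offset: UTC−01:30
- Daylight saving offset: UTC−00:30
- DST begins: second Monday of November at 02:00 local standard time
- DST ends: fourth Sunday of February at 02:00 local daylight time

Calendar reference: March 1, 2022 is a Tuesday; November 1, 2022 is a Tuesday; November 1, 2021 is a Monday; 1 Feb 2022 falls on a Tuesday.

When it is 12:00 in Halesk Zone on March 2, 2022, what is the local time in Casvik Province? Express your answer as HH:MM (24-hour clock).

06:30

1 March 2022 is a Tuesday, so Sundays fall on 6, 13, 20, 27; the last is March 27.
1 November 2022 is a Tuesday, so the first Monday is November 7.
March 2, 2022 does not fall between 27 March and 7 November, so daylight saving is not in effect and Halesk Zone is at UTC+04:00.
12:00 Halesk Zone − 4h = 08:00 UTC.
1 November 2021 is a Monday, so the first Monday is November 1 and the second is November 8.
1 February 2022 is a Tuesday, so the first Sunday is February 6 and the fourth is February 27.
At the standard offset (UTC−01:30), 08:00 UTC − 1h30m = 06:30 Casvik Province standard time.
The standard-time date in Casvik Province, March 2, 2022, does not fall between 8 November 2021 and 27 February 2022, so daylight saving is not in effect and Casvik Province is at UTC−01:30.
08:00 UTC − 1h30m = 06:30 Casvik Province.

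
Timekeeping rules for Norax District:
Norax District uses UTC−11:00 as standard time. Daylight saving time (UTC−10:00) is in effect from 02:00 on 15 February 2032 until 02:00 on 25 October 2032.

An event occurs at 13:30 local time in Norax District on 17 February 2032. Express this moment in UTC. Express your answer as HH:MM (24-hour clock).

23:30

17 February 2032 falls between 15 February and 25 October, so daylight saving is in effect and Norax District is at UTC−10:00.
13:30 local + 10h = 23:30 UTC.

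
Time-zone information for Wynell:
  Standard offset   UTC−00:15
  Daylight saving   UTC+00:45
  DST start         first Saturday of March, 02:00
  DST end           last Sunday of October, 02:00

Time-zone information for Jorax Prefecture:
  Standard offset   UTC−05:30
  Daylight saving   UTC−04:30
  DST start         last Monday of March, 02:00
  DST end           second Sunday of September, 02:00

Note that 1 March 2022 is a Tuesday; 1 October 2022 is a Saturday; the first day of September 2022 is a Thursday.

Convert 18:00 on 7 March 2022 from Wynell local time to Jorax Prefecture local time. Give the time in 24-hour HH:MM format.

1 March 2022 is a Tuesday, so the first Saturday is March 5.
1 October 2022 is a Saturday, so Sundays fall on 2, 9, 16, 23, 30; the last is October 30.
7 March 2022 lies within the daylight-saving period (5 March – 30 October), so Wynell is on daylight time, UTC+00:45.
18:00 Wynell − 0h45m = 17:15 UTC.
1 March 2022 is a Tuesday, so Mondays fall on 7, 14, 21, 28; the last is March 28.
1 September 2022 is a Thursday, so the first Sunday is September 4 and the second is September 11.
At the standard offset (UTC−05:30), 17:15 UTC − 5h30m = 11:45 Jorax Prefecture standard time.
Daylight saving runs 28 March – 11 September; the standard-time date in Jorax Prefecture, 7 March 2022, is outside that window, so Jorax Prefecture is on standard time at UTC−05:30.
17:15 UTC − 5h30m = 11:45 Jorax Prefecture.

11:45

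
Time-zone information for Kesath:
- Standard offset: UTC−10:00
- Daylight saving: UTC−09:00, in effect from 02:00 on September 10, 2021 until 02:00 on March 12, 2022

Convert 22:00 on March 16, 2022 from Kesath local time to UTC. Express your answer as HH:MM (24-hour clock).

March 16, 2022 does not fall between 10 September 2021 and 12 March 2022, so daylight saving is not in effect and Kesath is at UTC−10:00.
22:00 local + 10h = 08:00 UTC (rolling into the next day, 17 March 2022).

08:00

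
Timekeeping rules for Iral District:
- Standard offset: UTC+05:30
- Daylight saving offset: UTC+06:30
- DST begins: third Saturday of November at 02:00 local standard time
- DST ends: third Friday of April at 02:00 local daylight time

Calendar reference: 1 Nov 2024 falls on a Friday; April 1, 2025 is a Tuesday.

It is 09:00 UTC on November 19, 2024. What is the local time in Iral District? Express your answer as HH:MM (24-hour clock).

15:30

1 November 2024 is a Friday, so the first Saturday is November 2 and the third is November 16.
1 April 2025 is a Tuesday, so the first Friday is April 4 and the third is April 18.
At the standard offset (UTC+05:30), 09:00 UTC + 5h30m = 14:30 Iral District standard time.
Daylight saving runs 16 November 2024 – 18 April 2025; the standard-time date in Iral District, November 19, 2024, is inside that window, so Iral District is at UTC+06:30.
09:00 UTC + 6h30m = 15:30 local.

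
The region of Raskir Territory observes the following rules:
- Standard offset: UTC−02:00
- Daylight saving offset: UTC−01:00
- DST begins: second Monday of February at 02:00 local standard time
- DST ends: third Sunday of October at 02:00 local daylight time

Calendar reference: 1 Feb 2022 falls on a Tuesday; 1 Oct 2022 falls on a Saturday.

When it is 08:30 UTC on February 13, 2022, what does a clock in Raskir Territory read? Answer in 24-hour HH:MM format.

1 February 2022 is a Tuesday, so the first Monday is February 7 and the second is February 14.
1 October 2022 is a Saturday, so the first Sunday is October 2 and the third is October 16.
At the standard offset (UTC−02:00), 08:30 UTC − 2h = 06:30 Raskir Territory standard time.
The standard-time date in Raskir Territory, February 13, 2022, is outside the daylight-saving period (14 February – 16 October), so Raskir Territory is on standard time, UTC−02:00.
08:30 UTC − 2h = 06:30 local.

06:30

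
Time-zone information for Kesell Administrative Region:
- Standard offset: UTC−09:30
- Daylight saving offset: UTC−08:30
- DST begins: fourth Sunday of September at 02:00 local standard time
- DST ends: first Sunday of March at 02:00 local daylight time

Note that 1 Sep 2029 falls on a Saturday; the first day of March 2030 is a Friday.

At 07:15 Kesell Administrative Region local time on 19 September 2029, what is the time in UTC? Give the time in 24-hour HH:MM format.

1 September 2029 is a Saturday, so the first Sunday is September 2 and the fourth is September 23.
1 March 2030 is a Friday, so the first Sunday is March 3.
19 September 2029 does not fall between 23 September 2029 and 3 March 2030, so daylight saving is not in effect and Kesell Administrative Region is at UTC−09:30.
07:15 local + 9h30m = 16:45 UTC.

16:45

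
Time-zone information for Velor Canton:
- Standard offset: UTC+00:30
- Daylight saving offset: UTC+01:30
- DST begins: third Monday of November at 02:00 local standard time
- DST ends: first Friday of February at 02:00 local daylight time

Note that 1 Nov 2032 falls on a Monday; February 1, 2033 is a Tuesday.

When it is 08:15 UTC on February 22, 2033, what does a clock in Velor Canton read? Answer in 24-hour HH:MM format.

1 November 2032 is a Monday, so the first Monday is November 1 and the third is November 15.
1 February 2033 is a Tuesday, so the first Friday is February 4.
At the standard offset (UTC+00:30), 08:15 UTC + 0h30m = 08:45 Velor Canton standard time.
The standard-time date in Velor Canton, February 22, 2033, does not fall between 15 November 2032 and 4 February 2033, so daylight saving is not in effect and Velor Canton is at UTC+00:30.
08:15 UTC + 0h30m = 08:45 local.

08:45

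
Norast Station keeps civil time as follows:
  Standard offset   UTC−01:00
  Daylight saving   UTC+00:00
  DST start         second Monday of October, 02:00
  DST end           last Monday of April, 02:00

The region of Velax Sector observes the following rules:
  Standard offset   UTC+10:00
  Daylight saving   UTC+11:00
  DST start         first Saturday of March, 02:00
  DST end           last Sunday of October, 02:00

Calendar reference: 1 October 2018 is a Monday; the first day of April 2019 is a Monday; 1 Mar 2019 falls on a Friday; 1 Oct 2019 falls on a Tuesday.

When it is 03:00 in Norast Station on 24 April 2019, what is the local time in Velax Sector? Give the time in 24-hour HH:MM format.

1 October 2018 is a Monday, so the first Monday is October 1 and the second is October 8.
1 April 2019 is a Monday, so Mondays fall on 1, 8, 15, 22, 29; the last is April 29.
24 April 2019 falls between 8 October 2018 and 29 April 2019, so daylight saving is in effect and Norast Station is at UTC+00:00.
03:00 Norast Station − 0h = 03:00 UTC.
1 March 2019 is a Friday, so the first Saturday is March 2.
1 October 2019 is a Tuesday, so Sundays fall on 6, 13, 20, 27; the last is October 27.
At the standard offset (UTC+10:00), 03:00 UTC + 10h = 13:00 Velax Sector standard time.
The standard-time date in Velax Sector, 24 April 2019, lies within the daylight-saving period (2 March – 27 October), so Velax Sector is on daylight time, UTC+11:00.
03:00 UTC + 11h = 14:00 Velax Sector.

14:00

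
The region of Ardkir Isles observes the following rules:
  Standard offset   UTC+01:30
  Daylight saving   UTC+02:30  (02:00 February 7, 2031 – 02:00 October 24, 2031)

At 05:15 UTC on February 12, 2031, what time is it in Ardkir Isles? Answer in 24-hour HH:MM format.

07:45

At the standard offset (UTC+01:30), 05:15 UTC + 1h30m = 06:45 Ardkir Isles standard time.
The standard-time date in Ardkir Isles, February 12, 2031, lies within the daylight-saving period (7 February – 24 October), so Ardkir Isles is on daylight time, UTC+02:30.
05:15 UTC + 2h30m = 07:45 local.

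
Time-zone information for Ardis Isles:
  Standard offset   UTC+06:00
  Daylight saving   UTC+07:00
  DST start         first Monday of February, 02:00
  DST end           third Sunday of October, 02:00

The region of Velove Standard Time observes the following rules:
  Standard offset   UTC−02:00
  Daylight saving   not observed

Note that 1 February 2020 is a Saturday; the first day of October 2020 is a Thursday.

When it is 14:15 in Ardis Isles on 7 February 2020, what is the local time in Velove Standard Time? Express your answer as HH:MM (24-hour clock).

05:15

1 February 2020 is a Saturday, so the first Monday is February 3.
1 October 2020 is a Thursday, so the first Sunday is October 4 and the third is October 18.
Daylight saving runs 3 February – 18 October; 7 February 2020 is inside that window, so Ardis Isles is at UTC+07:00.
14:15 Ardis Isles − 7h = 07:15 UTC.
Velove Standard Time stays on UTC−02:00 all year.
07:15 UTC − 2h = 05:15 Velove Standard Time.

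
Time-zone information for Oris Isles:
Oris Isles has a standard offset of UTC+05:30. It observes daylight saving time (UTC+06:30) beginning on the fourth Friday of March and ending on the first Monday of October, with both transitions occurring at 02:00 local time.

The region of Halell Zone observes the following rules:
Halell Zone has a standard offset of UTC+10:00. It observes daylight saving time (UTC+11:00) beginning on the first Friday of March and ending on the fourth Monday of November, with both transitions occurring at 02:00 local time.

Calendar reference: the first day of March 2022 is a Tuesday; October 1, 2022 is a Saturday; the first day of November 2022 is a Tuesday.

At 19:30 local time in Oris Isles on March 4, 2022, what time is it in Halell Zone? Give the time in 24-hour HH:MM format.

01:00

1 March 2022 is a Tuesday, so the first Friday is March 4 and the fourth is March 25.
1 October 2022 is a Saturday, so the first Monday is October 3.
March 4, 2022 does not fall between 25 March and 3 October, so daylight saving is not in effect and Oris Isles is at UTC+05:30.
19:30 Oris Isles − 5h30m = 14:00 UTC.
1 March 2022 is a Tuesday, so the first Friday is March 4.
1 November 2022 is a Tuesday, so the first Monday is November 7 and the fourth is November 28.
At the standard offset (UTC+10:00), 14:00 UTC + 10h = 00:00 Halell Zone standard time (rolling into the next day, 5 March 2022).
The standard-time date in Halell Zone, March 5, 2022, lies within the daylight-saving period (4 March – 28 November), so Halell Zone is on daylight time, UTC+11:00.
14:00 UTC + 11h = 01:00 Halell Zone (rolling into the next day, 5 March 2022).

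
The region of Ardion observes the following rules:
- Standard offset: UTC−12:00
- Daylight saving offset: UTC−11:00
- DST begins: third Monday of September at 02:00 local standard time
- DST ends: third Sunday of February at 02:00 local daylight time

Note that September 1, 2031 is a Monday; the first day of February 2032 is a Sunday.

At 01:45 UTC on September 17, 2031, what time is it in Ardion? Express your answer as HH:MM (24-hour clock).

1 September 2031 is a Monday, so the first Monday is September 1 and the third is September 15.
1 February 2032 is a Sunday, so the first Sunday is February 1 and the third is February 15.
At the standard offset (UTC−12:00), 01:45 UTC − 12h = 13:45 Ardion standard time (rolling into the previous day, 16 September 2031).
The standard-time date in Ardion, September 16, 2031, lies within the daylight-saving period (15 September 2031 – 15 February 2032), so Ardion is on daylight time, UTC−11:00.
01:45 UTC − 11h = 14:45 local (rolling into the previous day, 16 September 2031).

14:45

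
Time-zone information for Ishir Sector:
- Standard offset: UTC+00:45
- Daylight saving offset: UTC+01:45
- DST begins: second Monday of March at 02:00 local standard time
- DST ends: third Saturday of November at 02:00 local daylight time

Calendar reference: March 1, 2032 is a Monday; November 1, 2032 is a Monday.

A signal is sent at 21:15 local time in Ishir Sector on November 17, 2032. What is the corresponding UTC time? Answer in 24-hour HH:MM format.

1 March 2032 is a Monday, so the first Monday is March 1 and the second is March 8.
1 November 2032 is a Monday, so the first Saturday is November 6 and the third is November 20.
Daylight saving runs 8 March – 20 November; November 17, 2032 is inside that window, so Ishir Sector is at UTC+01:45.
21:15 local − 1h45m = 19:30 UTC.

19:30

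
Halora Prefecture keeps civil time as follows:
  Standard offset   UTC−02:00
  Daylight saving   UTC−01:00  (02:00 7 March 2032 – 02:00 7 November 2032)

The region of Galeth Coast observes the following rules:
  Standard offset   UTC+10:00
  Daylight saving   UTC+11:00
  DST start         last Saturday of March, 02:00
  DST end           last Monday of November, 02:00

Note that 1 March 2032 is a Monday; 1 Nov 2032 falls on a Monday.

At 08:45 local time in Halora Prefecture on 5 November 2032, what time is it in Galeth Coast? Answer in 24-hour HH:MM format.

20:45

5 November 2032 falls between 7 March and 7 November, so daylight saving is in effect and Halora Prefecture is at UTC−01:00.
08:45 Halora Prefecture + 1h = 09:45 UTC.
1 March 2032 is a Monday, so Saturdays fall on 6, 13, 20, 27; the last is March 27.
1 November 2032 is a Monday, so Mondays fall on 1, 8, 15, 22, 29; the last is November 29.
At the standard offset (UTC+10:00), 09:45 UTC + 10h = 19:45 Galeth Coast standard time.
Daylight saving runs 27 March – 29 November; the standard-time date in Galeth Coast, 5 November 2032, is inside that window, so Galeth Coast is at UTC+11:00.
09:45 UTC + 11h = 20:45 Galeth Coast.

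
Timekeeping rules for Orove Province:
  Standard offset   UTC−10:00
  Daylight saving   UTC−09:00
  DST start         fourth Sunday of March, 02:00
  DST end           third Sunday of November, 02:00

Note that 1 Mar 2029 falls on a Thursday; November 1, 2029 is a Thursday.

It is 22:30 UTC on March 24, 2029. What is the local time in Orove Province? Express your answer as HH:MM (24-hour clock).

1 March 2029 is a Thursday, so the first Sunday is March 4 and the fourth is March 25.
1 November 2029 is a Thursday, so the first Sunday is November 4 and the third is November 18.
At the standard offset (UTC−10:00), 22:30 UTC − 10h = 12:30 Orove Province standard time.
Daylight saving runs 25 March – 18 November; the standard-time date in Orove Province, March 24, 2029, is outside that window, so Orove Province is on standard time at UTC−10:00.
22:30 UTC − 10h = 12:30 local.

12:30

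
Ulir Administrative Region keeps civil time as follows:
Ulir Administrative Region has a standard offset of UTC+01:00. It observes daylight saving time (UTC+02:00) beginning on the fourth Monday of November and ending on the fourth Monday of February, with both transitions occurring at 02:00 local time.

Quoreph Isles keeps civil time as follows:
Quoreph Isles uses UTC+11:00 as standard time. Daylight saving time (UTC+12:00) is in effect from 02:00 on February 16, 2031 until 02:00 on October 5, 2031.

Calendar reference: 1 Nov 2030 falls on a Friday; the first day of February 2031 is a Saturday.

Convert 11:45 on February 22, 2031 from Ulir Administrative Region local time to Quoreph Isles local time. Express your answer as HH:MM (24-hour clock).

21:45

1 November 2030 is a Friday, so the first Monday is November 4 and the fourth is November 25.
1 February 2031 is a Saturday, so the first Monday is February 3 and the fourth is February 24.
February 22, 2031 lies within the daylight-saving period (25 November 2030 – 24 February 2031), so Ulir Administrative Region is on daylight time, UTC+02:00.
11:45 Ulir Administrative Region − 2h = 09:45 UTC.
At the standard offset (UTC+11:00), 09:45 UTC + 11h = 20:45 Quoreph Isles standard time.
The standard-time date in Quoreph Isles, February 22, 2031, lies within the daylight-saving period (16 February – 5 October), so Quoreph Isles is on daylight time, UTC+12:00.
09:45 UTC + 12h = 21:45 Quoreph Isles.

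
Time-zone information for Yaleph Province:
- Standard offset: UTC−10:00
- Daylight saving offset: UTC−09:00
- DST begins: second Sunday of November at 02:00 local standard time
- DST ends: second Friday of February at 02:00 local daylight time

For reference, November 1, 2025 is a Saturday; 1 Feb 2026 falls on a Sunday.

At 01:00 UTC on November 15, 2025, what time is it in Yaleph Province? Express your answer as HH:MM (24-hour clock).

1 November 2025 is a Saturday, so the first Sunday is November 2 and the second is November 9.
1 February 2026 is a Sunday, so the first Friday is February 6 and the second is February 13.
At the standard offset (UTC−10:00), 01:00 UTC − 10h = 15:00 Yaleph Province standard time (rolling into the previous day, 14 November 2025).
The standard-time date in Yaleph Province, November 14, 2025, lies within the daylight-saving period (9 November 2025 – 13 February 2026), so Yaleph Province is on daylight time, UTC−09:00.
01:00 UTC − 9h = 16:00 local (rolling into the previous day, 14 November 2025).

16:00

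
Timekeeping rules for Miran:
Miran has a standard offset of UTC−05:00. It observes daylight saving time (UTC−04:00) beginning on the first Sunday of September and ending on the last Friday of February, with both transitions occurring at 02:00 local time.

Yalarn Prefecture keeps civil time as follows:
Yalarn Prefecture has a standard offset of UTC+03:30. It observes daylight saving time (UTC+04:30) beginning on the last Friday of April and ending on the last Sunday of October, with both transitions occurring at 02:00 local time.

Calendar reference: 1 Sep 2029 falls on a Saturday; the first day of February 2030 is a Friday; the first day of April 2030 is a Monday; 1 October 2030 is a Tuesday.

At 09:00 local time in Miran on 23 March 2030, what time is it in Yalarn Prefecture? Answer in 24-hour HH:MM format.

1 September 2029 is a Saturday, so the first Sunday is September 2.
1 February 2030 is a Friday, so Fridays fall on 1, 8, 15, 22; the last is February 22.
23 March 2030 is outside the daylight-saving period (2 September 2029 – 22 February 2030), so Miran is on standard time, UTC−05:00.
09:00 Miran + 5h = 14:00 UTC.
1 April 2030 is a Monday, so Fridays fall on 5, 12, 19, 26; the last is April 26.
1 October 2030 is a Tuesday, so Sundays fall on 6, 13, 20, 27; the last is October 27.
At the standard offset (UTC+03:30), 14:00 UTC + 3h30m = 17:30 Yalarn Prefecture standard time.
Daylight saving runs 26 April – 27 October; the standard-time date in Yalarn Prefecture, 23 March 2030, is outside that window, so Yalarn Prefecture is on standard time at UTC+03:30.
14:00 UTC + 3h30m = 17:30 Yalarn Prefecture.

17:30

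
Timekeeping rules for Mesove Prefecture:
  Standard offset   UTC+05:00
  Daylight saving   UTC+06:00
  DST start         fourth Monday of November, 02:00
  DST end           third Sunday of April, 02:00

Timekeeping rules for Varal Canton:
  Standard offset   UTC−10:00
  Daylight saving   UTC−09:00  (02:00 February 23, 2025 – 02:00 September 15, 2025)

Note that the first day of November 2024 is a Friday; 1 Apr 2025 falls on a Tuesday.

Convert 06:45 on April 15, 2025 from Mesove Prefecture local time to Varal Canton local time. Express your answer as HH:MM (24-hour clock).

1 November 2024 is a Friday, so the first Monday is November 4 and the fourth is November 25.
1 April 2025 is a Tuesday, so the first Sunday is April 6 and the third is April 20.
April 15, 2025 lies within the daylight-saving period (25 November 2024 – 20 April 2025), so Mesove Prefecture is on daylight time, UTC+06:00.
06:45 Mesove Prefecture − 6h = 00:45 UTC.
At the standard offset (UTC−10:00), 00:45 UTC − 10h = 14:45 Varal Canton standard time (rolling into the previous day, 14 April 2025).
The standard-time date in Varal Canton, April 14, 2025, falls between 23 February and 15 September, so daylight saving is in effect and Varal Canton is at UTC−09:00.
00:45 UTC − 9h = 15:45 Varal Canton (rolling into the previous day, 14 April 2025).

15:45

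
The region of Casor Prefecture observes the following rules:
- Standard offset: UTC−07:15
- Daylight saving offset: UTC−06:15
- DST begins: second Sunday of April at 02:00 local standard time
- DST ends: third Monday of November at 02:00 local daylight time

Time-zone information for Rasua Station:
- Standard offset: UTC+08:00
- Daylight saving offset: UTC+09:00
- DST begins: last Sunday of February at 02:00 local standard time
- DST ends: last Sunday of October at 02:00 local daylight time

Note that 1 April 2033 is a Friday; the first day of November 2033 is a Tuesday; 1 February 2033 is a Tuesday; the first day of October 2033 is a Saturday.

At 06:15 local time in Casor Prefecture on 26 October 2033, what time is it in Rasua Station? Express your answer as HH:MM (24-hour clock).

21:30

1 April 2033 is a Friday, so the first Sunday is April 3 and the second is April 10.
1 November 2033 is a Tuesday, so the first Monday is November 7 and the third is November 21.
26 October 2033 falls between 10 April and 21 November, so daylight saving is in effect and Casor Prefecture is at UTC−06:15.
06:15 Casor Prefecture + 6h15m = 12:30 UTC.
1 February 2033 is a Tuesday, so Sundays fall on 6, 13, 20, 27; the last is February 27.
1 October 2033 is a Saturday, so Sundays fall on 2, 9, 16, 23, 30; the last is October 30.
At the standard offset (UTC+08:00), 12:30 UTC + 8h = 20:30 Rasua Station standard time.
The standard-time date in Rasua Station, 26 October 2033, lies within the daylight-saving period (27 February – 30 October), so Rasua Station is on daylight time, UTC+09:00.
12:30 UTC + 9h = 21:30 Rasua Station.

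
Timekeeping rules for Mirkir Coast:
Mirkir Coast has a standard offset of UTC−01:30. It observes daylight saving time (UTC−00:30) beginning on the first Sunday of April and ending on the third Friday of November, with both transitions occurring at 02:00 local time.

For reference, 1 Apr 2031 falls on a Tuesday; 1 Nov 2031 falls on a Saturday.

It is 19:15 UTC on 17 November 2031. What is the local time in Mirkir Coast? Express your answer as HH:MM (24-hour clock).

1 April 2031 is a Tuesday, so the first Sunday is April 6.
1 November 2031 is a Saturday, so the first Friday is November 7 and the third is November 21.
At the standard offset (UTC−01:30), 19:15 UTC − 1h30m = 17:45 Mirkir Coast standard time.
The standard-time date in Mirkir Coast, 17 November 2031, falls between 6 April and 21 November, so daylight saving is in effect and Mirkir Coast is at UTC−00:30.
19:15 UTC − 0h30m = 18:45 local.

18:45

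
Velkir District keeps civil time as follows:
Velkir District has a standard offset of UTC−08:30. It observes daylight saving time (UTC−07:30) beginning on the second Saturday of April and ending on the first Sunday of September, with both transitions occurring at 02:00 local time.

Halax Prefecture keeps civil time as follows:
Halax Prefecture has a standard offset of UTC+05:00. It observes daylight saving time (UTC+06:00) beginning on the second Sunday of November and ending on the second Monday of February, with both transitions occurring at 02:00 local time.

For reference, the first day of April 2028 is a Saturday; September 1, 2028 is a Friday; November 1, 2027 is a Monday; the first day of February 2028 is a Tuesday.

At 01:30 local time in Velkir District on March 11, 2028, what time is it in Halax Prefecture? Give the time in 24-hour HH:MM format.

15:00

1 April 2028 is a Saturday, so the first Saturday is April 1 and the second is April 8.
1 September 2028 is a Friday, so the first Sunday is September 3.
Daylight saving runs 8 April – 3 September; March 11, 2028 is outside that window, so Velkir District is on standard time at UTC−08:30.
01:30 Velkir District + 8h30m = 10:00 UTC.
1 November 2027 is a Monday, so the first Sunday is November 7 and the second is November 14.
1 February 2028 is a Tuesday, so the first Monday is February 7 and the second is February 14.
At the standard offset (UTC+05:00), 10:00 UTC + 5h = 15:00 Halax Prefecture standard time.
Daylight saving runs 14 November 2027 – 14 February 2028; the standard-time date in Halax Prefecture, March 11, 2028, is outside that window, so Halax Prefecture is on standard time at UTC+05:00.
10:00 UTC + 5h = 15:00 Halax Prefecture.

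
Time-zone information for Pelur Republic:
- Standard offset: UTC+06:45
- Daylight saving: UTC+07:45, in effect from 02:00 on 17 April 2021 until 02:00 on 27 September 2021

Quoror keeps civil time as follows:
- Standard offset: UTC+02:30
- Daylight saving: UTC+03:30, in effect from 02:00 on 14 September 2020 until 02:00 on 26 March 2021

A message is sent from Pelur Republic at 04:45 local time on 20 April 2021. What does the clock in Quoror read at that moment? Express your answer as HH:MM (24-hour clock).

20 April 2021 lies within the daylight-saving period (17 April – 27 September), so Pelur Republic is on daylight time, UTC+07:45.
04:45 Pelur Republic − 7h45m = 21:00 UTC (rolling into the previous day, 19 April 2021).
At the standard offset (UTC+02:30), 21:00 UTC + 2h30m = 23:30 Quoror standard time.
Daylight saving runs 14 September 2020 – 26 March 2021; the standard-time date in Quoror, 19 April 2021, is outside that window, so Quoror is on standard time at UTC+02:30.
21:00 UTC + 2h30m = 23:30 Quoror.

23:30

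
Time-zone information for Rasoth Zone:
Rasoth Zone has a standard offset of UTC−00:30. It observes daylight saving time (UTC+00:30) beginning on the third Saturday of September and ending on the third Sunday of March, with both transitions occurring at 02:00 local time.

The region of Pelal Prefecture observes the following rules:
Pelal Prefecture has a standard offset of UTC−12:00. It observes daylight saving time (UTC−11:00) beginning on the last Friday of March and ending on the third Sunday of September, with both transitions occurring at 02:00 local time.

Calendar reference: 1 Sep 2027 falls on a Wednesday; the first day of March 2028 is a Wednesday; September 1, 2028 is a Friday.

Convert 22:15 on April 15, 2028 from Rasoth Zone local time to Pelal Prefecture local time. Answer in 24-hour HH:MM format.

1 September 2027 is a Wednesday, so the first Saturday is September 4 and the third is September 18.
1 March 2028 is a Wednesday, so the first Sunday is March 5 and the third is March 19.
Daylight saving runs 18 September 2027 – 19 March 2028; April 15, 2028 is outside that window, so Rasoth Zone is on standard time at UTC−00:30.
22:15 Rasoth Zone + 0h30m = 22:45 UTC.
1 March 2028 is a Wednesday, so Fridays fall on 3, 10, 17, 24, 31; the last is March 31.
1 September 2028 is a Friday, so the first Sunday is September 3 and the third is September 17.
At the standard offset (UTC−12:00), 22:45 UTC − 12h = 10:45 Pelal Prefecture standard time.
The standard-time date in Pelal Prefecture, April 15, 2028, falls between 31 March and 17 September, so daylight saving is in effect and Pelal Prefecture is at UTC−11:00.
22:45 UTC − 11h = 11:45 Pelal Prefecture.

11:45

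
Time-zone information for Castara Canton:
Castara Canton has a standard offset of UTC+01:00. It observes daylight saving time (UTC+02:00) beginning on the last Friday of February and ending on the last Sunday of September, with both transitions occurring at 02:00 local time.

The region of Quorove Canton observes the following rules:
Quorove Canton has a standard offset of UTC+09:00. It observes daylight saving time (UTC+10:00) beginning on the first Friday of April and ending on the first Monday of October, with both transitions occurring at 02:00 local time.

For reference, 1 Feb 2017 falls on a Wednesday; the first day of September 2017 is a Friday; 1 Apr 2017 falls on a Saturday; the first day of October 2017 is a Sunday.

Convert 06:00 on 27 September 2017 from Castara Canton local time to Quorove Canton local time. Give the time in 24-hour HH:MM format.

15:00

1 February 2017 is a Wednesday, so Fridays fall on 3, 10, 17, 24; the last is February 24.
1 September 2017 is a Friday, so Sundays fall on 3, 10, 17, 24; the last is September 24.
27 September 2017 does not fall between 24 February and 24 September, so daylight saving is not in effect and Castara Canton is at UTC+01:00.
06:00 Castara Canton − 1h = 05:00 UTC.
1 April 2017 is a Saturday, so the first Friday is April 7.
1 October 2017 is a Sunday, so the first Monday is October 2.
At the standard offset (UTC+09:00), 05:00 UTC + 9h = 14:00 Quorove Canton standard time.
Daylight saving runs 7 April – 2 October; the standard-time date in Quorove Canton, 27 September 2017, is inside that window, so Quorove Canton is at UTC+10:00.
05:00 UTC + 10h = 15:00 Quorove Canton.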